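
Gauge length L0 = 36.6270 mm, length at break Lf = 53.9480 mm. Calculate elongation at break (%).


Formula: Elongation = (Lf - L0) / L0 * 100
Substituting: Elongation = (53.9480 - 36.6270) / 36.6270 * 100
Result: 47.2903 %


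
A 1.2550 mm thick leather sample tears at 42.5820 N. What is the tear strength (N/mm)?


Formula: Tear strength = force / thickness
Substituting: Tear strength = 42.5820 / 1.2550
Result: 33.9299 N/mm


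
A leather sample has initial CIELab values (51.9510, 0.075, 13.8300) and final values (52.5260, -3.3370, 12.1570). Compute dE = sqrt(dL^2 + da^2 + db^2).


dL = 0.5750, da = -3.4120, db = -1.6730
dE = sqrt(0.5750^2 + (-3.4120)^2 + (-1.6730)^2) = 3.8433


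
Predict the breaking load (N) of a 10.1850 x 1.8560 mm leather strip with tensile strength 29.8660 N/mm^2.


Formula: F = TS * w * t
Substituting: F = 29.8660 * 10.1850 * 1.8560
Result: 564.5677 N


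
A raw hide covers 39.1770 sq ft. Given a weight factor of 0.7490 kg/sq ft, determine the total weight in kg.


Formula: Weight = area * weight_per_sqft
Substituting: Weight = 39.1770 * 0.7490
Result: 29.3436 kg


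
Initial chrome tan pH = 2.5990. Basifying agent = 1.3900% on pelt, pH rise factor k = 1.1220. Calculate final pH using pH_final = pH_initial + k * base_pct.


Formula: pH_final = pH_initial + k * base_pct
Substituting: pH_final = 2.5990 + 1.1220 * 1.3900
Result: 4.1586


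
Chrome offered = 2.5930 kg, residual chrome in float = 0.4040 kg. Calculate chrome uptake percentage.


Formula: Uptake = (offered - residual) / offered * 100
Substituting: Uptake = (2.5930 - 0.4040) / 2.5930 * 100
Result: 84.4196 %


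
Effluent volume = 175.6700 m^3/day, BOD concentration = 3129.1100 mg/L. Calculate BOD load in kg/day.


Formula: BOD_load = volume * conc / 1000
Substituting: BOD_load = 175.6700 * 3129.1100 / 1000
Result: 549.6908 kg/day


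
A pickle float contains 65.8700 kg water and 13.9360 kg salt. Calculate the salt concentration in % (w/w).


Formula: Conc = salt / (water + salt) * 100
Substituting: Conc = 13.9360 / (65.8700 + 13.9360) * 100
Result: 17.4623 %


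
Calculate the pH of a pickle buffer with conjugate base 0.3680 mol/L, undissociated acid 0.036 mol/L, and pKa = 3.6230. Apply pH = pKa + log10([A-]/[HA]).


ratio = [A-] / [HA] = 0.3680 / 0.036 = 10.2222
log10(ratio) = 1.0095
pH = pKa + log10(ratio) = 3.6230 + 1.0095 = 4.6325


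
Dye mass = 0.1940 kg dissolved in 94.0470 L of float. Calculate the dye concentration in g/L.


Formula: Conc = dye_mass(kg) / volume(L) * 1000
Substituting: Conc = 0.1940 / 94.0470 * 1000
Result: 2.0628 g/L


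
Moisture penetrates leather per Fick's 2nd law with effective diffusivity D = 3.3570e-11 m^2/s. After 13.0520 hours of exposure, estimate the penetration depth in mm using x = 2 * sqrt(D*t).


t = 13.0520 hr * 3600 = 46987.2000 s
D * t = 3.3570e-11 * 46987.2000 = 1.5774e-06
x = 2 * sqrt(D*t) = 2 * sqrt(1.5774e-06) = 0.00251186 m = 2.5119 mm


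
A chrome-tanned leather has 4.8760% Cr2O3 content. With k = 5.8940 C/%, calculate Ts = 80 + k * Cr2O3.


Formula: Ts = 80 + k * Cr2O3
Substituting: Ts = 80 + 5.8940 * 4.8760
Result: 108.7391 C


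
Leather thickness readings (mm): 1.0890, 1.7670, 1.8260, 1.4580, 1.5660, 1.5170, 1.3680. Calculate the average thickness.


Formula: Average = sum / n
Substituting: Average = 10.5910 / 7
Result: 1.5130 mm


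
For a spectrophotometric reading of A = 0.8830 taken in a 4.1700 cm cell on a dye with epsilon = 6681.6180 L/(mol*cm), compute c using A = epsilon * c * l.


Formula: c = A / (epsilon * l)
Substituting: c = 0.8830 / (6681.6180 * 4.1700)
Result: 3.1692e-05 mol/L


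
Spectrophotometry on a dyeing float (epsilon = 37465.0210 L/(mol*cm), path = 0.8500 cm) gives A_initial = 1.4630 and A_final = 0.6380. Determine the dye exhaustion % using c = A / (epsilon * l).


c_initial = A_i / (epsilon * l) = 1.4630 / (37465.0210 * 0.8500) = 4.5941e-05 mol/L
c_final = A_f / (epsilon * l) = 0.6380 / (37465.0210 * 0.8500) = 2.0034e-05 mol/L
Exhaustion = (c_initial - c_final) / c_initial * 100 = (4.5941e-05 - 2.0034e-05) / 4.5941e-05 * 100 = 56.3910 %


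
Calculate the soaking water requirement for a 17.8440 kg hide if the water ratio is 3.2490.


Formula: Water = hide_weight * ratio
Substituting: Water = 17.8440 * 3.2490
Result: 57.9752 kg


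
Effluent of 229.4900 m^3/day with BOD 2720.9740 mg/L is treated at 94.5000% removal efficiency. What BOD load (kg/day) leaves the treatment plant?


Load_in = volume * conc / 1000 = 229.4900 * 2720.9740 / 1000 = 624.4363 kg/day
Removed = Load_in * eff / 100 = 624.4363 * 94.5000 / 100 = 590.0923 kg/day
Load_out = Load_in - Removed = 624.4363 - 590.0923 = 34.3440 kg/day


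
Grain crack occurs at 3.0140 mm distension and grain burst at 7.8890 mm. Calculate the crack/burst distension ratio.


Formula: Ratio = crack / burst
Substituting: Ratio = 3.0140 / 7.8890
Result: 0.3821


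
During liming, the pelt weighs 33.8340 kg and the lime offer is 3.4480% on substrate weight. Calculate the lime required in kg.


Formula: Lime = substrate * pct / 100
Substituting: Lime = 33.8340 * 3.4480 / 100
Result: 1.1666 kg


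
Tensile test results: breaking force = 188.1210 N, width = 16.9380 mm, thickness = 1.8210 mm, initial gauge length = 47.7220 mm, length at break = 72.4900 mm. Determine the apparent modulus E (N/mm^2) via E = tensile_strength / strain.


TS = F / (w * t) = 188.1210 / (16.9380 * 1.8210) = 6.0991 N/mm^2
strain = (Lf - L0) / L0 = (72.4900 - 47.7220) / 47.7220 = 0.5190
E = TS / strain = 6.0991 / 0.5190 = 11.7515 N/mm^2


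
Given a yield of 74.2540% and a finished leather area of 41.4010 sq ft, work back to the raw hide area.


Formula: raw = finished * 100 / yield
Substituting: raw = 41.4010 * 100 / 74.2540
Result: 55.7559 sq ft


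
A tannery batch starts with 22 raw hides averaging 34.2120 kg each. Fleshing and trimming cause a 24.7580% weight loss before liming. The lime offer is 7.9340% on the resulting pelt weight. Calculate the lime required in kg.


Total_raw = N * avg_wt = 22 * 34.2120 = 752.6640 kg
Substrate = Total_raw * (1 - loss/100) = 752.6640 * (1 - 24.7580/100) = 566.3194 kg
Lime = Substrate * pct / 100 = 566.3194 * 7.9340 / 100 = 44.9318 kg


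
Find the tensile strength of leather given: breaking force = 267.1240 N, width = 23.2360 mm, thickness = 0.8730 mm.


Formula: TS = force / (width * thickness)
Substituting: TS = 267.1240 / (23.2360 * 0.8730)
Result: 13.1685 N/mm^2


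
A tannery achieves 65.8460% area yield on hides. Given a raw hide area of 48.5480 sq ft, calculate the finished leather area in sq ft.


Formula: finished = raw * yield / 100
Substituting: finished = 48.5480 * 65.8460 / 100
Result: 31.9669 sq ft


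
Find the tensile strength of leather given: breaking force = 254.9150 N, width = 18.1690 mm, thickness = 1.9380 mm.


Formula: TS = force / (width * thickness)
Substituting: TS = 254.9150 / (18.1690 * 1.9380)
Result: 7.2395 N/mm^2


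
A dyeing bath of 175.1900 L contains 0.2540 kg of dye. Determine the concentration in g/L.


Formula: Conc = dye_mass(kg) / volume(L) * 1000
Substituting: Conc = 0.2540 / 175.1900 * 1000
Result: 1.4499 g/L


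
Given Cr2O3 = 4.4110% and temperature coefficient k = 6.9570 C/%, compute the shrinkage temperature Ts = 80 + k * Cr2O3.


Formula: Ts = 80 + k * Cr2O3
Substituting: Ts = 80 + 6.9570 * 4.4110
Result: 110.6873 C


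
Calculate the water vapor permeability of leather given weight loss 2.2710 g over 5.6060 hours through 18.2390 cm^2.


Formula: WVP = loss / (area * time)
Substituting: WVP = 2.2710 / (18.2390 * 5.6060)
Result: 0.0222107 g/(cm^2*hr)


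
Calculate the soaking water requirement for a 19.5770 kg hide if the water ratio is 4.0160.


Formula: Water = hide_weight * ratio
Substituting: Water = 19.5770 * 4.0160
Result: 78.6212 kg


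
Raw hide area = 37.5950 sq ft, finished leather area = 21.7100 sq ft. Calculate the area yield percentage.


Formula: Yield = finished / raw * 100
Substituting: Yield = 21.7100 / 37.5950 * 100
Result: 57.7470 %


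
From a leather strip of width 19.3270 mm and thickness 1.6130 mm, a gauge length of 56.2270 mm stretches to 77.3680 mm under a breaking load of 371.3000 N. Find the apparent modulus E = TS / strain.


TS = F / (w * t) = 371.3000 / (19.3270 * 1.6130) = 11.9104 N/mm^2
strain = (Lf - L0) / L0 = (77.3680 - 56.2270) / 56.2270 = 0.3760
E = TS / strain = 11.9104 / 0.3760 = 31.6771 N/mm^2


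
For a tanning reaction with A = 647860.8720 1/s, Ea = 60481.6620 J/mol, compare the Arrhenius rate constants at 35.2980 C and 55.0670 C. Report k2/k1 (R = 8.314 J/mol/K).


T1 = 35.2980 + 273.15 = 308.4480 K; T2 = 55.0670 + 273.15 = 328.2170 K
k1 = A * exp(-Ea/(R*T1)) = 647860.8720 * exp(-60481.6620/(8.314*308.4480)) = 3.7046e-05 1/s
k2 = A * exp(-Ea/(R*T2)) = 647860.8720 * exp(-60481.6620/(8.314*328.2170)) = 1.5335e-04 1/s
k2/k1 = 1.5335e-04 / 3.7046e-05 = 4.1394


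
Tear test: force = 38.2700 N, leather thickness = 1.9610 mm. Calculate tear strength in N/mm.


Formula: Tear strength = force / thickness
Substituting: Tear strength = 38.2700 / 1.9610
Result: 19.5156 N/mm


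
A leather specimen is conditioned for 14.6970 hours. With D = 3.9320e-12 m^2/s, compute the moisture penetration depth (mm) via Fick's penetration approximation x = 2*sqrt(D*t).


t = 14.6970 hr * 3600 = 52909.2000 s
D * t = 3.9320e-12 * 52909.2000 = 2.0804e-07
x = 2 * sqrt(D*t) = 2 * sqrt(2.0804e-07) = 9.1223e-04 m = 0.9122 mm


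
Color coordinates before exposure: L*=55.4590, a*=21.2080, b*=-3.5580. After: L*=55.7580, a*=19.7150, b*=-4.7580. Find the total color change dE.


dL = 0.2990, da = -1.4930, db = -1.2000
dE = sqrt(0.2990^2 + (-1.4930)^2 + (-1.2000)^2) = 1.9387


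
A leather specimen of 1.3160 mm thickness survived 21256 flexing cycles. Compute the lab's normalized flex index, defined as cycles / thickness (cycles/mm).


Formula: Index = cycles / thickness
Substituting: Index = 21256 / 1.3160
Result: 16151.9757 cycles/mm


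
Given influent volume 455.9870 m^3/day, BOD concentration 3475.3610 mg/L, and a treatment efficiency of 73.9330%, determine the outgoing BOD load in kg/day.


Load_in = volume * conc / 1000 = 455.9870 * 3475.3610 / 1000 = 1584.7194 kg/day
Removed = Load_in * eff / 100 = 1584.7194 * 73.9330 / 100 = 1171.6306 kg/day
Load_out = Load_in - Removed = 1584.7194 - 1171.6306 = 413.0888 kg/day


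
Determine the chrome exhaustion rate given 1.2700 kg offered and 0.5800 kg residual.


Formula: Uptake = (offered - residual) / offered * 100
Substituting: Uptake = (1.2700 - 0.5800) / 1.2700 * 100
Result: 54.3307 %


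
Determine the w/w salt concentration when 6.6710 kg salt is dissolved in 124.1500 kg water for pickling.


Formula: Conc = salt / (water + salt) * 100
Substituting: Conc = 6.6710 / (124.1500 + 6.6710) * 100
Result: 5.0993 %


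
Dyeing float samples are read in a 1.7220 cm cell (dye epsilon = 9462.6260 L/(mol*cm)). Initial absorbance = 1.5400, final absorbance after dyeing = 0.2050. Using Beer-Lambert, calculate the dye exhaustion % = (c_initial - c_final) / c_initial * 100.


c_initial = A_i / (epsilon * l) = 1.5400 / (9462.6260 * 1.7220) = 9.4510e-05 mol/L
c_final = A_f / (epsilon * l) = 0.2050 / (9462.6260 * 1.7220) = 1.2581e-05 mol/L
Exhaustion = (c_initial - c_final) / c_initial * 100 = (9.4510e-05 - 1.2581e-05) / 9.4510e-05 * 100 = 86.6883 %


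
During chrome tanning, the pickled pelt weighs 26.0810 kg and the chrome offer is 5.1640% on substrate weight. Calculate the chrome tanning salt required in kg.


Formula: Chrome = substrate * pct / 100
Substituting: Chrome = 26.0810 * 5.1640 / 100
Result: 1.3468 kg


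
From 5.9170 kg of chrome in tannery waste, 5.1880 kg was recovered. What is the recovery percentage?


Formula: Recovery = recovered / input * 100
Substituting: Recovery = 5.1880 / 5.9170 * 100
Result: 87.6796 %


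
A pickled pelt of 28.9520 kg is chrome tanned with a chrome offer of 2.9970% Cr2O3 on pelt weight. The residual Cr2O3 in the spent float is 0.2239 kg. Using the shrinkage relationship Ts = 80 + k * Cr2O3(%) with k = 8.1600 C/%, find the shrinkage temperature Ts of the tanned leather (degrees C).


Offered = pelt * offer_pct / 100 = 28.9520 * 2.9970 / 100 = 0.8677 kg
Uptake = offered - residual = 0.8677 - 0.2239 = 0.6438 kg
Cr2O3% on pelt = uptake / pelt * 100 = 0.6438 / 28.9520 * 100 = 2.2237 %
Ts = 80 + k * Cr2O3% = 80 + 8.1600 * 2.2237 = 98.1450 C


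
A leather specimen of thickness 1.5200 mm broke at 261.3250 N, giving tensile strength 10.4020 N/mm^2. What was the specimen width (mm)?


Formula: w = F / (TS * t)
Substituting: w = 261.3250 / (10.4020 * 1.5200)
Result: 16.5280 mm


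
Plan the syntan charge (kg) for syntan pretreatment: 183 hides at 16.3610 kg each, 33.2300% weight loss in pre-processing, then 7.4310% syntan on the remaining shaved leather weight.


Total_raw = N * avg_wt = 183 * 16.3610 = 2994.0630 kg
Substrate = Total_raw * (1 - loss/100) = 2994.0630 * (1 - 33.2300/100) = 1999.1359 kg
Syntan = Substrate * pct / 100 = 1999.1359 * 7.4310 / 100 = 148.5558 kg


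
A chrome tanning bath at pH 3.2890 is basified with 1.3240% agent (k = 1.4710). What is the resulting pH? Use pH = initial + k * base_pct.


Formula: pH_final = pH_initial + k * base_pct
Substituting: pH_final = 3.2890 + 1.4710 * 1.3240
Result: 5.2366


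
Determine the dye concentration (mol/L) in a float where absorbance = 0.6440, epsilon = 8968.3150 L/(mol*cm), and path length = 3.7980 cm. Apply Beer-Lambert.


Formula: c = A / (epsilon * l)
Substituting: c = 0.6440 / (8968.3150 * 3.7980)
Result: 1.8907e-05 mol/L


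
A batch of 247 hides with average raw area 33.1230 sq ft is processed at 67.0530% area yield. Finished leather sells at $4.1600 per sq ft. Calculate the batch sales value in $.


Raw_total = N * avg_area = 247 * 33.1230 = 8181.3810 sq ft
Finished = Raw_total * yield / 100 = 8181.3810 * 67.0530 / 100 = 5485.8614 sq ft
Value = Finished * price = 5485.8614 * 4.1600 = 22821.1834 $


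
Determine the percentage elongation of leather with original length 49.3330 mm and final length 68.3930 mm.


Formula: Elongation = (Lf - L0) / L0 * 100
Substituting: Elongation = (68.3930 - 49.3330) / 49.3330 * 100
Result: 38.6354 %


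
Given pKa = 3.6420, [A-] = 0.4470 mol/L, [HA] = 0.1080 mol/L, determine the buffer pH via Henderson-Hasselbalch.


ratio = [A-] / [HA] = 0.4470 / 0.1080 = 4.1389
log10(ratio) = 0.6169
pH = pKa + log10(ratio) = 3.6420 + 0.6169 = 4.2589


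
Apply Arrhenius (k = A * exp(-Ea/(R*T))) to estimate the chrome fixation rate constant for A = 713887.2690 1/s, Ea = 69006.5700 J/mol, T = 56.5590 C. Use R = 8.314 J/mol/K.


T_K = T_C + 273.15 = 56.5590 + 273.15 = 329.7090 K
exponent = -Ea / (R * T_K) = -69006.5700 / (8.314 * 329.7090) = -25.1738
k = A * exp(exponent) = 713887.2690 * exp(-25.1738) = 8.3323e-06 1/s


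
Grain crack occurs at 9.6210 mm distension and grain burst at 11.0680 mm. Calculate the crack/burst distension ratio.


Formula: Ratio = crack / burst
Substituting: Ratio = 9.6210 / 11.0680
Result: 0.8693


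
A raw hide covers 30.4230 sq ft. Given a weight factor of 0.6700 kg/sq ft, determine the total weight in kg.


Formula: Weight = area * weight_per_sqft
Substituting: Weight = 30.4230 * 0.6700
Result: 20.3834 kg


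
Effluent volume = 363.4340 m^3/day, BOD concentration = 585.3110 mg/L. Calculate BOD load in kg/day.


Formula: BOD_load = volume * conc / 1000
Substituting: BOD_load = 363.4340 * 585.3110 / 1000
Result: 212.7219 kg/day


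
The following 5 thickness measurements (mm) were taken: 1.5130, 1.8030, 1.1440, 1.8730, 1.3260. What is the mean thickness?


Formula: Average = sum / n
Substituting: Average = 7.6590 / 5
Result: 1.5318 mm


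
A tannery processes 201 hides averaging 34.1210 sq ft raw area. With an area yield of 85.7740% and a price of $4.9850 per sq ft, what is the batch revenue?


Raw_total = N * avg_area = 201 * 34.1210 = 6858.3210 sq ft
Finished = Raw_total * yield / 100 = 6858.3210 * 85.7740 / 100 = 5882.6563 sq ft
Value = Finished * price = 5882.6563 * 4.9850 = 29325.0414 $


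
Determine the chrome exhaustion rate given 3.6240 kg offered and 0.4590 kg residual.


Formula: Uptake = (offered - residual) / offered * 100
Substituting: Uptake = (3.6240 - 0.4590) / 3.6240 * 100
Result: 87.3344 %


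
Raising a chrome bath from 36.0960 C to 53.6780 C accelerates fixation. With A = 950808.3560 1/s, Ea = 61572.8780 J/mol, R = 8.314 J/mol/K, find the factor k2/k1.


T1 = 36.0960 + 273.15 = 309.2460 K; T2 = 53.6780 + 273.15 = 326.8280 K
k1 = A * exp(-Ea/(R*T1)) = 950808.3560 * exp(-61572.8780/(8.314*309.2460)) = 3.7797e-05 1/s
k2 = A * exp(-Ea/(R*T2)) = 950808.3560 * exp(-61572.8780/(8.314*326.8280)) = 1.3708e-04 1/s
k2/k1 = 1.3708e-04 / 3.7797e-05 = 3.6267


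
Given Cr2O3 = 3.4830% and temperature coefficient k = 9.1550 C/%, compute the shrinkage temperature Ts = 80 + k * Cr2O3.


Formula: Ts = 80 + k * Cr2O3
Substituting: Ts = 80 + 9.1550 * 3.4830
Result: 111.8869 C


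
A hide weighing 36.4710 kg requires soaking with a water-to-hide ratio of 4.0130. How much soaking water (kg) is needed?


Formula: Water = hide_weight * ratio
Substituting: Water = 36.4710 * 4.0130
Result: 146.3581 kg


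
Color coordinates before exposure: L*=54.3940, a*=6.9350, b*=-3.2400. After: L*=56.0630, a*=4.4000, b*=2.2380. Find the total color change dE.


dL = 1.6690, da = -2.5350, db = 5.4780
dE = sqrt(1.6690^2 + (-2.5350)^2 + 5.4780^2) = 6.2626


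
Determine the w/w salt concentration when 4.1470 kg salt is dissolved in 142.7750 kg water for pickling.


Formula: Conc = salt / (water + salt) * 100
Substituting: Conc = 4.1470 / (142.7750 + 4.1470) * 100
Result: 2.8226 %


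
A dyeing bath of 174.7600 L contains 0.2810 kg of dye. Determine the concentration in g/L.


Formula: Conc = dye_mass(kg) / volume(L) * 1000
Substituting: Conc = 0.2810 / 174.7600 * 1000
Result: 1.6079 g/L


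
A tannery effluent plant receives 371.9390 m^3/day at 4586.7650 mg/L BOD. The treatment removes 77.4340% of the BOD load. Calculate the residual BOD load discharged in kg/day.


Load_in = volume * conc / 1000 = 371.9390 * 4586.7650 / 1000 = 1705.9968 kg/day
Removed = Load_in * eff / 100 = 1705.9968 * 77.4340 / 100 = 1321.0216 kg/day
Load_out = Load_in - Removed = 1705.9968 - 1321.0216 = 384.9752 kg/day


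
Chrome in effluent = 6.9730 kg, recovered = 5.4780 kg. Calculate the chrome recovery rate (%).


Formula: Recovery = recovered / input * 100
Substituting: Recovery = 5.4780 / 6.9730 * 100
Result: 78.5602 %


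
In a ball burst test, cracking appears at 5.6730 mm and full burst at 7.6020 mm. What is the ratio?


Formula: Ratio = crack / burst
Substituting: Ratio = 5.6730 / 7.6020
Result: 0.7463


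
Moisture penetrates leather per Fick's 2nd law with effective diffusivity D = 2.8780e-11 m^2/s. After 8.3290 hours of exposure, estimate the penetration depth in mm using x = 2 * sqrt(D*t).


t = 8.3290 hr * 3600 = 29984.4000 s
D * t = 2.8780e-11 * 29984.4000 = 8.6295e-07
x = 2 * sqrt(D*t) = 2 * sqrt(8.6295e-07) = 0.0018579 m = 1.8579 mm


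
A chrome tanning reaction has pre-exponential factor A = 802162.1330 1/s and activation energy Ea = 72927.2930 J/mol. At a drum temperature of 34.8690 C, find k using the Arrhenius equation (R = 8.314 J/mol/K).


T_K = T_C + 273.15 = 34.8690 + 273.15 = 308.0190 K
exponent = -Ea / (R * T_K) = -72927.2930 / (8.314 * 308.0190) = -28.4775
k = A * exp(exponent) = 802162.1330 * exp(-28.4775) = 3.4405e-07 1/s


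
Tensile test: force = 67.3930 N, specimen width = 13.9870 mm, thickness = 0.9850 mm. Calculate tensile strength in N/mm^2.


Formula: TS = force / (width * thickness)
Substituting: TS = 67.3930 / (13.9870 * 0.9850)
Result: 4.8916 N/mm^2


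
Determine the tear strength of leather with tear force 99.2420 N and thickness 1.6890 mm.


Formula: Tear strength = force / thickness
Substituting: Tear strength = 99.2420 / 1.6890
Result: 58.7578 N/mm


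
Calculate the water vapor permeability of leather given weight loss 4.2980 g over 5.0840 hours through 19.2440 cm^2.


Formula: WVP = loss / (area * time)
Substituting: WVP = 4.2980 / (19.2440 * 5.0840)
Result: 0.0439304 g/(cm^2*hr)


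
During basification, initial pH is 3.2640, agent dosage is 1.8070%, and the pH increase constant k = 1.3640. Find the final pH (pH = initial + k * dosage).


Formula: pH_final = pH_initial + k * base_pct
Substituting: pH_final = 3.2640 + 1.3640 * 1.8070
Result: 5.7287


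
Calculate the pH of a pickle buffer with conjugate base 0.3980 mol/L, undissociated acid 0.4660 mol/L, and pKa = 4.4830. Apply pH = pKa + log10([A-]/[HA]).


ratio = [A-] / [HA] = 0.3980 / 0.4660 = 0.8541
log10(ratio) = -0.0685028
pH = pKa + log10(ratio) = 4.4830 - 0.0685028 = 4.4145


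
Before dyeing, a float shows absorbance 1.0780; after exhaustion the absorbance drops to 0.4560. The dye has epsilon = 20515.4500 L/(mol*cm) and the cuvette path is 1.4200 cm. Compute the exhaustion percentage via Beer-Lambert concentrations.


c_initial = A_i / (epsilon * l) = 1.0780 / (20515.4500 * 1.4200) = 3.7004e-05 mol/L
c_final = A_f / (epsilon * l) = 0.4560 / (20515.4500 * 1.4200) = 1.5653e-05 mol/L
Exhaustion = (c_initial - c_final) / c_initial * 100 = (3.7004e-05 - 1.5653e-05) / 3.7004e-05 * 100 = 57.6994 %


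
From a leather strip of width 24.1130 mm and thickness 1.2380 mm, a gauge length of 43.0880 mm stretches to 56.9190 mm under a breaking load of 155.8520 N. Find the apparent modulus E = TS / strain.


TS = F / (w * t) = 155.8520 / (24.1130 * 1.2380) = 5.2208 N/mm^2
strain = (Lf - L0) / L0 = (56.9190 - 43.0880) / 43.0880 = 0.3210
E = TS / strain = 5.2208 / 0.3210 = 16.2646 N/mm^2


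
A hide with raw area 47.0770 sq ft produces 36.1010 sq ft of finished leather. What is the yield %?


Formula: Yield = finished / raw * 100
Substituting: Yield = 36.1010 / 47.0770 * 100
Result: 76.6850 %


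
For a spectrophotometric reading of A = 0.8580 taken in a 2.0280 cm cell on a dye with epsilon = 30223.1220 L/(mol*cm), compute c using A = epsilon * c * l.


Formula: c = A / (epsilon * l)
Substituting: c = 0.8580 / (30223.1220 * 2.0280)
Result: 1.3998e-05 mol/L


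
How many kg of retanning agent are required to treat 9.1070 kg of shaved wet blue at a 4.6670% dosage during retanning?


Formula: Retan = substrate * pct / 100
Substituting: Retan = 9.1070 * 4.6670 / 100
Result: 0.4250 kg


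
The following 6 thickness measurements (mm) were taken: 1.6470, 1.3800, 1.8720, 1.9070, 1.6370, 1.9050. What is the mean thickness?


Formula: Average = sum / n
Substituting: Average = 10.3480 / 6
Result: 1.7247 mm


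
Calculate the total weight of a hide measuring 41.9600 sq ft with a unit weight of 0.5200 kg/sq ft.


Formula: Weight = area * weight_per_sqft
Substituting: Weight = 41.9600 * 0.5200
Result: 21.8192 kg


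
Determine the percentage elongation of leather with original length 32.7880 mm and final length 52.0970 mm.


Formula: Elongation = (Lf - L0) / L0 * 100
Substituting: Elongation = (52.0970 - 32.7880) / 32.7880 * 100
Result: 58.8904 %


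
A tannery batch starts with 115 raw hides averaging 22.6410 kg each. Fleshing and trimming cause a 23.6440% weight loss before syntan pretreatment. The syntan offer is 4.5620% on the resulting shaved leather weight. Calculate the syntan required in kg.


Total_raw = N * avg_wt = 115 * 22.6410 = 2603.7150 kg
Substrate = Total_raw * (1 - loss/100) = 2603.7150 * (1 - 23.6440/100) = 1988.0926 kg
Syntan = Substrate * pct / 100 = 1988.0926 * 4.5620 / 100 = 90.6968 kg


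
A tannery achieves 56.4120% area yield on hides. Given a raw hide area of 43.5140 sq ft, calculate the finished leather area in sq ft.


Formula: finished = raw * yield / 100
Substituting: finished = 43.5140 * 56.4120 / 100
Result: 24.5471 sq ft


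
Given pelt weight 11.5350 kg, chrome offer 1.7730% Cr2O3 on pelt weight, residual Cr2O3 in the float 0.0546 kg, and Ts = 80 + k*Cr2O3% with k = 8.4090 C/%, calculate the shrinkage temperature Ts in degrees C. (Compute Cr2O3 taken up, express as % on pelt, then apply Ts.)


Offered = pelt * offer_pct / 100 = 11.5350 * 1.7730 / 100 = 0.2045 kg
Uptake = offered - residual = 0.2045 - 0.0546 = 0.1499 kg
Cr2O3% on pelt = uptake / pelt * 100 = 0.1499 / 11.5350 * 100 = 1.2997 %
Ts = 80 + k * Cr2O3% = 80 + 8.4090 * 1.2997 = 90.9288 C


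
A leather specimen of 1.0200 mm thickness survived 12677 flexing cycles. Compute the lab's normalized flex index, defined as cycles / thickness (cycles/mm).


Formula: Index = cycles / thickness
Substituting: Index = 12677 / 1.0200
Result: 12428.4314 cycles/mm


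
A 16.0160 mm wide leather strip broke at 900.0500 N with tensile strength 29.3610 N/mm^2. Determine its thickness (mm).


Formula: t = F / (TS * w)
Substituting: t = 900.0500 / (29.3610 * 16.0160)
Result: 1.9140 mm


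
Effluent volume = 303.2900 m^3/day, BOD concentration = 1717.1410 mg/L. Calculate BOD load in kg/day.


Formula: BOD_load = volume * conc / 1000
Substituting: BOD_load = 303.2900 * 1717.1410 / 1000
Result: 520.7917 kg/day


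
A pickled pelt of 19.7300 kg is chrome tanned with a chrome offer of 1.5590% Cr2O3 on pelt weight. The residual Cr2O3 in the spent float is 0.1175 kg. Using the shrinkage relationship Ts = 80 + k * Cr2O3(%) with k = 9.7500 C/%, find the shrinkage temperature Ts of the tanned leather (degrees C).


Offered = pelt * offer_pct / 100 = 19.7300 * 1.5590 / 100 = 0.3076 kg
Uptake = offered - residual = 0.3076 - 0.1175 = 0.1901 kg
Cr2O3% on pelt = uptake / pelt * 100 = 0.1901 / 19.7300 * 100 = 0.9635 %
Ts = 80 + k * Cr2O3% = 80 + 9.7500 * 0.9635 = 89.3937 C


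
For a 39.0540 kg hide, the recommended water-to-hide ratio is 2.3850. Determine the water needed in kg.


Formula: Water = hide_weight * ratio
Substituting: Water = 39.0540 * 2.3850
Result: 93.1438 kg


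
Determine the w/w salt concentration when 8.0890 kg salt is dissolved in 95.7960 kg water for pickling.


Formula: Conc = salt / (water + salt) * 100
Substituting: Conc = 8.0890 / (95.7960 + 8.0890) * 100
Result: 7.7865 %


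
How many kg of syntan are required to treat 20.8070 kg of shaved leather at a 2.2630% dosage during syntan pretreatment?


Formula: Syntan = substrate * pct / 100
Substituting: Syntan = 20.8070 * 2.2630 / 100
Result: 0.4709 kg


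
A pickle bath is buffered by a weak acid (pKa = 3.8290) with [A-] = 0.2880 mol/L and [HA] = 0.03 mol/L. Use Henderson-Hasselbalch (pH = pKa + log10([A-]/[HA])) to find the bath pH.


ratio = [A-] / [HA] = 0.2880 / 0.03 = 9.6000
log10(ratio) = 0.9823
pH = pKa + log10(ratio) = 3.8290 + 0.9823 = 4.8113


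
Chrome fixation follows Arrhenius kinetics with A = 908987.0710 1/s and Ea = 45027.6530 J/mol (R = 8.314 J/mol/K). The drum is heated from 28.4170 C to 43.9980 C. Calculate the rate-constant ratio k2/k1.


T1 = 28.4170 + 273.15 = 301.5670 K; T2 = 43.9980 + 273.15 = 317.1480 K
k1 = A * exp(-Ea/(R*T1)) = 908987.0710 * exp(-45027.6530/(8.314*301.5670)) = 0.0144213 1/s
k2 = A * exp(-Ea/(R*T2)) = 908987.0710 * exp(-45027.6530/(8.314*317.1480)) = 0.0348485 1/s
k2/k1 = 0.0348485 / 0.0144213 = 2.4165


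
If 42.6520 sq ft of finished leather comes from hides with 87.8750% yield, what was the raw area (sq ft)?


Formula: raw = finished * 100 / yield
Substituting: raw = 42.6520 * 100 / 87.8750
Result: 48.5371 sq ft


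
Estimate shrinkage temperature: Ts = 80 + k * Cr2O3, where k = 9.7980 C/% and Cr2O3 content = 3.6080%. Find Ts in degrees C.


Formula: Ts = 80 + k * Cr2O3
Substituting: Ts = 80 + 9.7980 * 3.6080
Result: 115.3512 C


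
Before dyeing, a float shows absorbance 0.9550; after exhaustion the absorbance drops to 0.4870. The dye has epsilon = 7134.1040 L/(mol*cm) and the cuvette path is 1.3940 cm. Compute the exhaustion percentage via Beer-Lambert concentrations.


c_initial = A_i / (epsilon * l) = 0.9550 / (7134.1040 * 1.3940) = 9.6029e-05 mol/L
c_final = A_f / (epsilon * l) = 0.4870 / (7134.1040 * 1.3940) = 4.8970e-05 mol/L
Exhaustion = (c_initial - c_final) / c_initial * 100 = (9.6029e-05 - 4.8970e-05) / 9.6029e-05 * 100 = 49.0052 %


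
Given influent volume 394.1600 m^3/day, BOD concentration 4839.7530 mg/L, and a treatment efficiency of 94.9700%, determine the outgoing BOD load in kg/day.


Load_in = volume * conc / 1000 = 394.1600 * 4839.7530 / 1000 = 1907.6370 kg/day
Removed = Load_in * eff / 100 = 1907.6370 * 94.9700 / 100 = 1811.6829 kg/day
Load_out = Load_in - Removed = 1907.6370 - 1811.6829 = 95.9541 kg/day


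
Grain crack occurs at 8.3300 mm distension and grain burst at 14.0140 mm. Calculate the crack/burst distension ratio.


Formula: Ratio = crack / burst
Substituting: Ratio = 8.3300 / 14.0140
Result: 0.5944


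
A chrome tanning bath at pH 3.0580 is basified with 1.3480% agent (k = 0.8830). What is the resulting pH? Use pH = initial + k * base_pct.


Formula: pH_final = pH_initial + k * base_pct
Substituting: pH_final = 3.0580 + 0.8830 * 1.3480
Result: 4.2483


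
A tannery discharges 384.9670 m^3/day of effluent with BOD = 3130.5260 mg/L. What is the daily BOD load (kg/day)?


Formula: BOD_load = volume * conc / 1000
Substituting: BOD_load = 384.9670 * 3130.5260 / 1000
Result: 1205.1492 kg/day


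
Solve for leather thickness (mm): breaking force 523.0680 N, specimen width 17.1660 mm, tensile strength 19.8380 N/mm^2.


Formula: t = F / (TS * w)
Substituting: t = 523.0680 / (19.8380 * 17.1660)
Result: 1.5360 mm


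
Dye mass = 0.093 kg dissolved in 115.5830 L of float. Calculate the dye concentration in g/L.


Formula: Conc = dye_mass(kg) / volume(L) * 1000
Substituting: Conc = 0.093 / 115.5830 * 1000
Result: 0.8046 g/L


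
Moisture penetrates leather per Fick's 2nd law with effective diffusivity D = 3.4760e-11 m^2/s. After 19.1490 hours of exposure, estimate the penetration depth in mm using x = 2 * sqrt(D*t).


t = 19.1490 hr * 3600 = 68936.4000 s
D * t = 3.4760e-11 * 68936.4000 = 2.3962e-06
x = 2 * sqrt(D*t) = 2 * sqrt(2.3962e-06) = 0.00309595 m = 3.0960 mm


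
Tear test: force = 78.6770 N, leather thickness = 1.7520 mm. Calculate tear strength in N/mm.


Formula: Tear strength = force / thickness
Substituting: Tear strength = 78.6770 / 1.7520
Result: 44.9070 N/mm


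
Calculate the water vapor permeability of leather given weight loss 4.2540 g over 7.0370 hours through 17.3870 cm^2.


Formula: WVP = loss / (area * time)
Substituting: WVP = 4.2540 / (17.3870 * 7.0370)
Result: 0.0347684 g/(cm^2*hr)


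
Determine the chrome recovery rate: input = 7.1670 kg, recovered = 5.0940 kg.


Formula: Recovery = recovered / input * 100
Substituting: Recovery = 5.0940 / 7.1670 * 100
Result: 71.0758 %


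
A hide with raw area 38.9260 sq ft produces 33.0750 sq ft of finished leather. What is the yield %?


Formula: Yield = finished / raw * 100
Substituting: Yield = 33.0750 / 38.9260 * 100
Result: 84.9689 %


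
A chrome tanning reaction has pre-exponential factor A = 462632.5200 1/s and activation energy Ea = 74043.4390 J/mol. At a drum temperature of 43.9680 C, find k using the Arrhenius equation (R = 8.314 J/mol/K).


T_K = T_C + 273.15 = 43.9680 + 273.15 = 317.1180 K
exponent = -Ea / (R * T_K) = -74043.4390 / (8.314 * 317.1180) = -28.0838
k = A * exp(exponent) = 462632.5200 * exp(-28.0838) = 2.9417e-07 1/s


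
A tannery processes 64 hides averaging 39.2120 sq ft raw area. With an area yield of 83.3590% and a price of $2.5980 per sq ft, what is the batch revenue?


Raw_total = N * avg_area = 64 * 39.2120 = 2509.5680 sq ft
Finished = Raw_total * yield / 100 = 2509.5680 * 83.3590 / 100 = 2091.9508 sq ft
Value = Finished * price = 2091.9508 * 2.5980 = 5434.8882 $


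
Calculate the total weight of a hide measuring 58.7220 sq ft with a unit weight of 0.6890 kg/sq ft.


Formula: Weight = area * weight_per_sqft
Substituting: Weight = 58.7220 * 0.6890
Result: 40.4595 kg


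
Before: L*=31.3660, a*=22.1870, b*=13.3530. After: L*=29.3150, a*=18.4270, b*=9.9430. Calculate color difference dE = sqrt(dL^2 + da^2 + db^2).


dL = -2.0510, da = -3.7600, db = -3.4100
dE = sqrt((-2.0510)^2 + (-3.7600)^2 + (-3.4100)^2) = 5.4747


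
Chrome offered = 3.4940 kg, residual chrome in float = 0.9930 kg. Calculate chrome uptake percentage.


Formula: Uptake = (offered - residual) / offered * 100
Substituting: Uptake = (3.4940 - 0.9930) / 3.4940 * 100
Result: 71.5799 %


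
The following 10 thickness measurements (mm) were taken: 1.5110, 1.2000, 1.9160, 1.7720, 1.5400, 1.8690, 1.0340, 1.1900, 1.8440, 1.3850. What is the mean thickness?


Formula: Average = sum / n
Substituting: Average = 15.2610 / 10
Result: 1.5261 mm


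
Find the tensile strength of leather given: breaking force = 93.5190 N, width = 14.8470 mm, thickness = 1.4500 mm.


Formula: TS = force / (width * thickness)
Substituting: TS = 93.5190 / (14.8470 * 1.4500)
Result: 4.3440 N/mm^2


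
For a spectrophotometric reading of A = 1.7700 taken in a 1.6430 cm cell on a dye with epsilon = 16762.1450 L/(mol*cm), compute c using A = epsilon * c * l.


Formula: c = A / (epsilon * l)
Substituting: c = 1.7700 / (16762.1450 * 1.6430)
Result: 6.4270e-05 mol/L


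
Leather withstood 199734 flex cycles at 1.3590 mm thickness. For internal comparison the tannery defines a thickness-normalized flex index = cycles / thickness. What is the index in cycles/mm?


Formula: Index = cycles / thickness
Substituting: Index = 199734 / 1.3590
Result: 146971.3024 cycles/mm


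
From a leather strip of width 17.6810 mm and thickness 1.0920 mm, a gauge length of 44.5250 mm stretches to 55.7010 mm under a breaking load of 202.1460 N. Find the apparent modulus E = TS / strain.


TS = F / (w * t) = 202.1460 / (17.6810 * 1.0920) = 10.4697 N/mm^2
strain = (Lf - L0) / L0 = (55.7010 - 44.5250) / 44.5250 = 0.2510
E = TS / strain = 10.4697 / 0.2510 = 41.7113 N/mm^2


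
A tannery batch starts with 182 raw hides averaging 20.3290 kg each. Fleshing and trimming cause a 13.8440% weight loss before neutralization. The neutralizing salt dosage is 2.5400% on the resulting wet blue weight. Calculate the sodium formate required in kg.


Total_raw = N * avg_wt = 182 * 20.3290 = 3699.8780 kg
Substrate = Total_raw * (1 - loss/100) = 3699.8780 * (1 - 13.8440/100) = 3187.6669 kg
Neutralizer = Substrate * pct / 100 = 3187.6669 * 2.5400 / 100 = 80.9667 kg


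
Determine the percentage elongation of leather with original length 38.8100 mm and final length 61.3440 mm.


Formula: Elongation = (Lf - L0) / L0 * 100
Substituting: Elongation = (61.3440 - 38.8100) / 38.8100 * 100
Result: 58.0624 %


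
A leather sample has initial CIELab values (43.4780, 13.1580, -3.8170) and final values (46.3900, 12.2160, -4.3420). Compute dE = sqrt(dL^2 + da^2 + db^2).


dL = 2.9120, da = -0.9420, db = -0.5250
dE = sqrt(2.9120^2 + (-0.9420)^2 + (-0.5250)^2) = 3.1053


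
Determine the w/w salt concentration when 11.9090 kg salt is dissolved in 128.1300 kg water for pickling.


Formula: Conc = salt / (water + salt) * 100
Substituting: Conc = 11.9090 / (128.1300 + 11.9090) * 100
Result: 8.5041 %


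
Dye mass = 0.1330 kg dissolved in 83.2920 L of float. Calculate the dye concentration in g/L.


Formula: Conc = dye_mass(kg) / volume(L) * 1000
Substituting: Conc = 0.1330 / 83.2920 * 1000
Result: 1.5968 g/L


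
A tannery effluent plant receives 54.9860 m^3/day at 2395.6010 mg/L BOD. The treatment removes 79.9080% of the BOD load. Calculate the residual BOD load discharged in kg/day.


Load_in = volume * conc / 1000 = 54.9860 * 2395.6010 / 1000 = 131.7245 kg/day
Removed = Load_in * eff / 100 = 131.7245 * 79.9080 / 100 = 105.2584 kg/day
Load_out = Load_in - Removed = 131.7245 - 105.2584 = 26.4661 kg/day


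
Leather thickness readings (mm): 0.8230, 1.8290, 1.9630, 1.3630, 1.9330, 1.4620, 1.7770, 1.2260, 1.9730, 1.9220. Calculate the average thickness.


Formula: Average = sum / n
Substituting: Average = 16.2710 / 10
Result: 1.6271 mm


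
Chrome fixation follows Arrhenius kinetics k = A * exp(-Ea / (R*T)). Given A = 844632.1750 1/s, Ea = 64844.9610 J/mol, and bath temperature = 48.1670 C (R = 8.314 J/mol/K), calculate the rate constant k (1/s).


T_K = T_C + 273.15 = 48.1670 + 273.15 = 321.3170 K
exponent = -Ea / (R * T_K) = -64844.9610 / (8.314 * 321.3170) = -24.2735
k = A * exp(exponent) = 844632.1750 * exp(-24.2735) = 2.4256e-05 1/s


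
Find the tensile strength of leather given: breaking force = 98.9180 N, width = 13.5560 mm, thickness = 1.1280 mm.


Formula: TS = force / (width * thickness)
Substituting: TS = 98.9180 / (13.5560 * 1.1280)
Result: 6.4690 N/mm^2


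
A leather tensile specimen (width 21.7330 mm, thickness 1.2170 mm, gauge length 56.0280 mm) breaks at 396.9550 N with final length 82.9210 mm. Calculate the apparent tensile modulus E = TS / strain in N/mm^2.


TS = F / (w * t) = 396.9550 / (21.7330 * 1.2170) = 15.0083 N/mm^2
strain = (Lf - L0) / L0 = (82.9210 - 56.0280) / 56.0280 = 0.4800
E = TS / strain = 15.0083 / 0.4800 = 31.2678 N/mm^2


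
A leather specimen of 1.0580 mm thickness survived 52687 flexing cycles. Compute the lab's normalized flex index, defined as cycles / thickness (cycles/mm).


Formula: Index = cycles / thickness
Substituting: Index = 52687 / 1.0580
Result: 49798.6767 cycles/mm


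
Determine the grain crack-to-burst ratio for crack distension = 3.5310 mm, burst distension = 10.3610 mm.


Formula: Ratio = crack / burst
Substituting: Ratio = 3.5310 / 10.3610
Result: 0.3408


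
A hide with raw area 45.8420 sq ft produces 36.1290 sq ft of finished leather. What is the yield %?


Formula: Yield = finished / raw * 100
Substituting: Yield = 36.1290 / 45.8420 * 100
Result: 78.8120 %


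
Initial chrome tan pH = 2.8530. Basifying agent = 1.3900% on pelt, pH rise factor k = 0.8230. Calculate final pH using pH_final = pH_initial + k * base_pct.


Formula: pH_final = pH_initial + k * base_pct
Substituting: pH_final = 2.8530 + 0.8230 * 1.3900
Result: 3.9970


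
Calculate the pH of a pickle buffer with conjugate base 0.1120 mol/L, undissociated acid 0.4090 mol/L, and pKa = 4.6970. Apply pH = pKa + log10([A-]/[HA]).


ratio = [A-] / [HA] = 0.1120 / 0.4090 = 0.2738
log10(ratio) = -0.5625
pH = pKa + log10(ratio) = 4.6970 - 0.5625 = 4.1345


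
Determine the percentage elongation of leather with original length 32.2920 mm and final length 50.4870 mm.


Formula: Elongation = (Lf - L0) / L0 * 100
Substituting: Elongation = (50.4870 - 32.2920) / 32.2920 * 100
Result: 56.3452 %


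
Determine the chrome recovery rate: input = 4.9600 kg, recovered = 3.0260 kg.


Formula: Recovery = recovered / input * 100
Substituting: Recovery = 3.0260 / 4.9600 * 100
Result: 61.0081 %


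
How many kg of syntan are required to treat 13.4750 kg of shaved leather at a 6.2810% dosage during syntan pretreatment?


Formula: Syntan = substrate * pct / 100
Substituting: Syntan = 13.4750 * 6.2810 / 100
Result: 0.8464 kg


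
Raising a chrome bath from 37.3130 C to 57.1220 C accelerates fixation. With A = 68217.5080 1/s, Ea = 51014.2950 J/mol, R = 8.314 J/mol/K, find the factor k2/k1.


T1 = 37.3130 + 273.15 = 310.4630 K; T2 = 57.1220 + 273.15 = 330.2720 K
k1 = A * exp(-Ea/(R*T1)) = 68217.5080 * exp(-51014.2950/(8.314*310.4630)) = 1.7806e-04 1/s
k2 = A * exp(-Ea/(R*T2)) = 68217.5080 * exp(-51014.2950/(8.314*330.2720)) = 5.8259e-04 1/s
k2/k1 = 5.8259e-04 / 1.7806e-04 = 3.2720


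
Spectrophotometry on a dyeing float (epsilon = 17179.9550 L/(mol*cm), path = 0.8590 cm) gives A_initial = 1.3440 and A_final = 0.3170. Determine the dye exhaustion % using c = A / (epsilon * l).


c_initial = A_i / (epsilon * l) = 1.3440 / (17179.9550 * 0.8590) = 9.1072e-05 mol/L
c_final = A_f / (epsilon * l) = 0.3170 / (17179.9550 * 0.8590) = 2.1480e-05 mol/L
Exhaustion = (c_initial - c_final) / c_initial * 100 = (9.1072e-05 - 2.1480e-05) / 9.1072e-05 * 100 = 76.4137 %
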